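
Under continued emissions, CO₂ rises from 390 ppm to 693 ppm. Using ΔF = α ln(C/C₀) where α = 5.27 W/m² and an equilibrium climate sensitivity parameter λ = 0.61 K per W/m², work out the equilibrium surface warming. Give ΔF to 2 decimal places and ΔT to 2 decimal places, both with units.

ΔF = 3.03 W/m²; ΔT = 1.85 K

CO₂: 5.27 × ln(693/390) = 5.27 × ln(1.77692) = 5.27 × 0.57488 = 3.0296 W/m².
ΔT = λ ΔF = 0.61 × 3.03 = 1.8483 K.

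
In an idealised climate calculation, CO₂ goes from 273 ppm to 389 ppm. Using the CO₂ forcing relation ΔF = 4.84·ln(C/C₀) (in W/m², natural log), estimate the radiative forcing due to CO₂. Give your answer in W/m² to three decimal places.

CO₂: 4.84 × ln(389/273) = 4.84 × ln(1.42491) = 4.84 × 0.35411 = 1.7139 W/m².

ΔF = 1.714 W/m²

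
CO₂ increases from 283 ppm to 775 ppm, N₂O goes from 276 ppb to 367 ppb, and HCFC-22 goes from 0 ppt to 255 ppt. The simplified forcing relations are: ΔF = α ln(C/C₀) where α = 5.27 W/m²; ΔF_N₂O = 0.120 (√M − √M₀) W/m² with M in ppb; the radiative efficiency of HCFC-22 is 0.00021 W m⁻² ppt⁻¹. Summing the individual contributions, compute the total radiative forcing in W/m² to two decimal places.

ΔF = 5.67 W/m²

CO₂: 5.27 × ln(775/283) = 5.27 × ln(2.73852) = 5.27 × 1.00742 = 5.3091 W/m².
N₂O: 0.120 × (√367 − √276) = 0.120 × (19.1572 − 16.6132) = 0.120 × 2.5440 = 0.3053 W/m².
HCFC-22: ΔF = 0.00021 × (255 − 0) = 0.00021 × 255 = 0.0536 W/m².
Total ΔF = 5.3091 + 0.3053 + 0.0536 = 5.6680 W/m².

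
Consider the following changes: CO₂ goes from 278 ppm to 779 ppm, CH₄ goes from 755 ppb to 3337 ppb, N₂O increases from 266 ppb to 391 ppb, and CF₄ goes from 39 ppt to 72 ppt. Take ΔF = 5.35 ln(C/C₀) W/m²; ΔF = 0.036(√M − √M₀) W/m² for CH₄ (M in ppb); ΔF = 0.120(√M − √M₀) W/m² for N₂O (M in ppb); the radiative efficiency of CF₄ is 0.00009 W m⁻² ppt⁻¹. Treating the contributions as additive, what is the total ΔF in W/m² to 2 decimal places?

ΔF = 7.02 W/m²

CO₂: 5.35 × ln(779/278) = 5.35 × ln(2.80216) = 5.35 × 1.03039 = 5.5126 W/m².
CH₄: 0.036 × (√3337 − √755) = 0.036 × (57.7668 − 27.4773) = 0.036 × 30.2895 = 1.0904 W/m².
N₂O: 0.120 × (√391 − √266) = 0.120 × (19.7737 − 16.3095) = 0.120 × 3.4642 = 0.4157 W/m².
CF₄: ΔF = 0.00009 × (72 − 39) = 0.00009 × 33 = 0.0030 W/m².
Total ΔF = 5.5126 + 1.0904 + 0.4157 + 0.0030 = 7.0217 W/m².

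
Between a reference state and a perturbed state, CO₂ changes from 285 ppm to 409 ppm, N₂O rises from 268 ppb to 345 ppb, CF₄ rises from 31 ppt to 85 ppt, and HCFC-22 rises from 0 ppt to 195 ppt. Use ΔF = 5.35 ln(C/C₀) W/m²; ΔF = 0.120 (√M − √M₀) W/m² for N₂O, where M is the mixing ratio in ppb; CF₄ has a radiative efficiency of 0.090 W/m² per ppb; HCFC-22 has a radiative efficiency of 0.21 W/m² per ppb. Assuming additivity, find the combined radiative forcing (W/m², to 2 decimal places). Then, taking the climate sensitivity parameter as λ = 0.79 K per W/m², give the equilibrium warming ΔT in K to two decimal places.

ΔF = 2.24 W/m²; ΔT = 1.77 K

CO₂: 5.35 × ln(409/285) = 5.35 × ln(1.43509) = 5.35 × 0.36123 = 1.9326 W/m².
N₂O: 0.120 × (√345 − √268) = 0.120 × (18.5742 − 16.3707) = 0.120 × 2.2035 = 0.2644 W/m².
CF₄: Δ = 85 − 31 = 54 ppt = 0.054 ppb; ΔF = 0.090 × 0.054 = 0.0049 W/m².
HCFC-22: Δ = 195 − 0 = 195 ppt = 0.195 ppb; ΔF = 0.21 × 0.195 = 0.0410 W/m².
Total ΔF = 1.9326 + 0.2644 + 0.0049 + 0.0410 = 2.2429 W/m².
ΔT = λ ΔF = 0.79 × 2.24 = 1.7696 K.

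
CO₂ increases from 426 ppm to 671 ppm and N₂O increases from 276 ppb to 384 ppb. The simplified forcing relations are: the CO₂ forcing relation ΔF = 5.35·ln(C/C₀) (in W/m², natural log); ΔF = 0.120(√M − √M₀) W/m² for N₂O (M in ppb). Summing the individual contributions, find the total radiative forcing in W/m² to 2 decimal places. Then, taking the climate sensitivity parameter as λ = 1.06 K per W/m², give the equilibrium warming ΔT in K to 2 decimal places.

CO₂: 5.35 × ln(671/426) = 5.35 × ln(1.57512) = 5.35 × 0.45433 = 2.4307 W/m².
N₂O: 0.120 × (√384 − √276) = 0.120 × (19.5959 − 16.6132) = 0.120 × 2.9827 = 0.3579 W/m².
Total ΔF = 2.4307 + 0.3579 = 2.7886 W/m².
ΔT = λ ΔF = 1.06 × 2.79 = 2.9574 K.

ΔF = 2.79 W/m²; ΔT = 2.96 K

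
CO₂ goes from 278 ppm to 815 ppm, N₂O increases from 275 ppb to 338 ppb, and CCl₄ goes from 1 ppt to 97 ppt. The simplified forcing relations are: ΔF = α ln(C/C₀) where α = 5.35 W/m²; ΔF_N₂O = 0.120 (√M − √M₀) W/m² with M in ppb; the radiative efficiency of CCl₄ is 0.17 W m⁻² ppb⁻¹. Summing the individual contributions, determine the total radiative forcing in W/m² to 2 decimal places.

ΔF = 5.99 W/m²

CO₂: 5.35 × ln(815/278) = 5.35 × ln(2.93165) = 5.35 × 1.07557 = 5.7543 W/m².
N₂O: 0.120 × (√338 − √275) = 0.120 × (18.3848 − 16.5831) = 0.120 × 1.8017 = 0.2162 W/m².
CCl₄: Δ = 97 − 1 = 96 ppt = 0.096 ppb; ΔF = 0.17 × 0.096 = 0.0163 W/m².
Total ΔF = 5.7543 + 0.2162 + 0.0163 = 5.9868 W/m².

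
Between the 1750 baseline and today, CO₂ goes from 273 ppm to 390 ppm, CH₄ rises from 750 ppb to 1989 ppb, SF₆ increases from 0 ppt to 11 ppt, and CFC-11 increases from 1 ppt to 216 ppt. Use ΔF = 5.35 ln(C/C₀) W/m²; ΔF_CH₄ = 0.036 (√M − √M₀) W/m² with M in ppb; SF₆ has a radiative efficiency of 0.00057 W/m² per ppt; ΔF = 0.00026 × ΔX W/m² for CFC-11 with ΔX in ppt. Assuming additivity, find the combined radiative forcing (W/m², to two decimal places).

CO₂: 5.35 × ln(390/273) = 5.35 × ln(1.42857) = 5.35 × 0.35667 = 1.9082 W/m².
CH₄: 0.036 × (√1989 − √750) = 0.036 × (44.5982 − 27.3861) = 0.036 × 17.2121 = 0.6196 W/m².
SF₆: ΔF = 0.00057 × (11 − 0) = 0.00057 × 11 = 0.0063 W/m².
CFC-11: ΔF = 0.00026 × (216 − 1) = 0.00026 × 215 = 0.0559 W/m².
Total ΔF = 1.9082 + 0.6196 + 0.0063 + 0.0559 = 2.5900 W/m².

ΔF = 2.59 W/m²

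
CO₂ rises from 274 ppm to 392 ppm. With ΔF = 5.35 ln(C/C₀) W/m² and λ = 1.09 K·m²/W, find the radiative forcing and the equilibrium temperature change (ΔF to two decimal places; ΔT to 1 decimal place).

CO₂: 5.35 × ln(392/274) = 5.35 × ln(1.43066) = 5.35 × 0.35814 = 1.9160 W/m².
ΔT = λ ΔF = 1.09 × 1.92 = 2.0928 K.

ΔF = 1.92 W/m²; ΔT = 2.1 K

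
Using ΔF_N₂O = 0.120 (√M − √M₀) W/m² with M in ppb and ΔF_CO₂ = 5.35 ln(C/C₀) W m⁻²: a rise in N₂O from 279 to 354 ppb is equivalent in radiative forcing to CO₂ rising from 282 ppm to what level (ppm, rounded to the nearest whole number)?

N₂O forcing: 0.120 × (√354 − √279) = 0.120 × (18.8149 − 16.7033) = 0.120 × 2.1116 = 0.25339 W/m².
Set 5.35 ln(C/282) = 0.25339: ln(C/282) = 0.25339/5.35 = 0.04736, so C = 282 × e^0.04736 = 282 × 1.04850 = 295.68 ppm.

C ≈ 296 ppm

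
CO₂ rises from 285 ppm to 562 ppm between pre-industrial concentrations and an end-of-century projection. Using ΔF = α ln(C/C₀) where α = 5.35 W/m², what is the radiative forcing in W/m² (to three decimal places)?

CO₂: 5.35 × ln(562/285) = 5.35 × ln(1.97193) = 5.35 × 0.67901 = 3.6327 W/m².

ΔF = 3.633 W/m²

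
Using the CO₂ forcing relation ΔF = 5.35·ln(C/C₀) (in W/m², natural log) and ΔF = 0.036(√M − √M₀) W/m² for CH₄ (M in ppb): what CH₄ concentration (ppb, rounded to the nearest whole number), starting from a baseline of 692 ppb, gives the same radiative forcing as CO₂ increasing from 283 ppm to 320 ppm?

M ≈ 1986 ppb

CO₂ forcing: 5.35 × ln(320/283) = 5.35 × 0.122874 = 0.65738 W/m².
Set 0.036(√M − √692) = 0.65738: √M = 0.65738/0.036 + √692 = 18.2606 + 26.3059 = 44.5665.
M = (44.5665)² = 1986.17 ppb.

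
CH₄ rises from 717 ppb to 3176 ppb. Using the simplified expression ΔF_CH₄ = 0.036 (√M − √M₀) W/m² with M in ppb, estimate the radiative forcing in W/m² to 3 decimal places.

CH₄: 0.036 × (√3176 − √717) = 0.036 × (56.3560 − 26.7769) = 0.036 × 29.5791 = 1.0648 W/m².

ΔF = 1.065 W/m²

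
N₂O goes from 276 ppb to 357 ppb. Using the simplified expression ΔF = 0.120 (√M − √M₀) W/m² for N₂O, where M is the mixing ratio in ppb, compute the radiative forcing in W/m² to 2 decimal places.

ΔF = 0.27 W/m²

N₂O: 0.120 × (√357 − √276) = 0.120 × (18.8944 − 16.6132) = 0.120 × 2.2812 = 0.2737 W/m².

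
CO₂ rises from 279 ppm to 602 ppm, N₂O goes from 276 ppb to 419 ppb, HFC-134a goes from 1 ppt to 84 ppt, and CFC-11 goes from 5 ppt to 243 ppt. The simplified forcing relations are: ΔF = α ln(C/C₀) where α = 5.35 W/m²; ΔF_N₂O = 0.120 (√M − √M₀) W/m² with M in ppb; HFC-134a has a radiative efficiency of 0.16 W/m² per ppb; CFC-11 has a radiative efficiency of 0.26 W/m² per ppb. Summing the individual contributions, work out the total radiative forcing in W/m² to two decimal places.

CO₂: 5.35 × ln(602/279) = 5.35 × ln(2.15771) = 5.35 × 0.76905 = 4.1144 W/m².
N₂O: 0.120 × (√419 − √276) = 0.120 × (20.4695 − 16.6132) = 0.120 × 3.8563 = 0.4628 W/m².
HFC-134a: Δ = 84 − 1 = 83 ppt = 0.083 ppb; ΔF = 0.16 × 0.083 = 0.0133 W/m².
CFC-11: Δ = 243 − 5 = 238 ppt = 0.238 ppb; ΔF = 0.26 × 0.238 = 0.0619 W/m².
Total ΔF = 4.1144 + 0.4628 + 0.0133 + 0.0619 = 4.6524 W/m².

ΔF = 4.65 W/m²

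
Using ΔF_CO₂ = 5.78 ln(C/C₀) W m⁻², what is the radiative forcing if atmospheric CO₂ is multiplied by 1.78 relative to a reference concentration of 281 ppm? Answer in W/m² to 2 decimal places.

Because the forcing depends only on the ratio C/C₀, the initial concentration does not enter.
ΔF = 5.78 × ln(1.78) = 5.78 × 0.57661 = 3.3328 W/m².

ΔF = 3.33 W/m²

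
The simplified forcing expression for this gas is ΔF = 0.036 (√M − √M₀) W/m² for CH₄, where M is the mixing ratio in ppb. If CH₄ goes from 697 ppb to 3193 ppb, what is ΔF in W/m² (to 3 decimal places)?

ΔF = 1.084 W/m²

CH₄: 0.036 × (√3193 − √697) = 0.036 × (56.5066 − 26.4008) = 0.036 × 30.1058 = 1.0838 W/m².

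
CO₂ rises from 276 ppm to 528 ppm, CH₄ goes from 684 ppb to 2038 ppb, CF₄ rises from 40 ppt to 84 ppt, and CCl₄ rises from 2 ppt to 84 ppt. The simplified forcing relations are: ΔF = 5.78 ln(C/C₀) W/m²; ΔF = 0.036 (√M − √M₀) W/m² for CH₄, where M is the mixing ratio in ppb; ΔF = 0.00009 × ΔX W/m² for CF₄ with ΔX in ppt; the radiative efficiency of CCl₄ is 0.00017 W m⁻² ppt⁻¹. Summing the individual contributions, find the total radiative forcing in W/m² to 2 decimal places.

ΔF = 4.45 W/m²

CO₂: 5.78 × ln(528/276) = 5.78 × ln(1.91304) = 5.78 × 0.64869 = 3.7494 W/m².
CH₄: 0.036 × (√2038 − √684) = 0.036 × (45.1442 − 26.1534) = 0.036 × 18.9908 = 0.6837 W/m².
CF₄: ΔF = 0.00009 × (84 − 40) = 0.00009 × 44 = 0.0040 W/m².
CCl₄: ΔF = 0.00017 × (84 − 2) = 0.00017 × 82 = 0.0139 W/m².
Total ΔF = 3.7494 + 0.6837 + 0.0040 + 0.0139 = 4.4510 W/m².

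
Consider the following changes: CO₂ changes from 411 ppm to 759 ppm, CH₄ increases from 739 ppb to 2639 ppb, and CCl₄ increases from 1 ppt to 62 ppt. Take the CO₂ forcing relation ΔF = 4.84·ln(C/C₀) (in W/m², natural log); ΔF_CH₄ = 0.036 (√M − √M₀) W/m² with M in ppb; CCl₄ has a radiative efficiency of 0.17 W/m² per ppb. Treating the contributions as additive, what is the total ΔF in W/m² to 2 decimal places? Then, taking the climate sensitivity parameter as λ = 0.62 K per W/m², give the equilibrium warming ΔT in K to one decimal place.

CO₂: 4.84 × ln(759/411) = 4.84 × ln(1.84672) = 4.84 × 0.61341 = 2.9689 W/m².
CH₄: 0.036 × (√2639 − √739) = 0.036 × (51.3712 − 27.1846) = 0.036 × 24.1866 = 0.8707 W/m².
CCl₄: Δ = 62 − 1 = 61 ppt = 0.061 ppb; ΔF = 0.17 × 0.061 = 0.0104 W/m².
Total ΔF = 2.9689 + 0.8707 + 0.0104 = 3.8500 W/m².
ΔT = λ ΔF = 0.62 × 3.85 = 2.3870 K.

ΔF = 3.85 W/m²; ΔT = 2.4 K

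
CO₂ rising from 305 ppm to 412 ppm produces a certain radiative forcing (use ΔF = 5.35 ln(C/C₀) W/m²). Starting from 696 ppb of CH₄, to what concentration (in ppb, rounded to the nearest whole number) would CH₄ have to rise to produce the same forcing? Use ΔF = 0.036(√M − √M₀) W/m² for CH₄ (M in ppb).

M ≈ 5051 ppb

CO₂ forcing: 5.35 × ln(412/305) = 5.35 × 0.300712 = 1.60881 W/m².
Set 0.036(√M − √696) = 1.60881: √M = 1.60881/0.036 + √696 = 44.6892 + 26.3818 = 71.0710.
M = (71.0710)² = 5051.09 ppb.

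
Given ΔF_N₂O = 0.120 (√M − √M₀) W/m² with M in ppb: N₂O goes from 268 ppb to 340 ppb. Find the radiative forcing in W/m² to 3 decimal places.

ΔF = 0.248 W/m²

N₂O: 0.120 × (√340 − √268) = 0.120 × (18.4391 − 16.3707) = 0.120 × 2.0684 = 0.2482 W/m².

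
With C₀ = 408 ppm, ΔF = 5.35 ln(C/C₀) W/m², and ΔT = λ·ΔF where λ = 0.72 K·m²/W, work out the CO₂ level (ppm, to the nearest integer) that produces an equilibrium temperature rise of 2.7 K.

C ≈ 822 ppm

Required forcing: ΔF = ΔT/λ = 2.7/0.72 = 3.7500 W/m².
Then ln(C/408) = ΔF/5.35 = 3.7500/5.35 = 0.70093.
So C = 408 × e^0.70093 = 408 × 2.01563 = 822.38 ppm.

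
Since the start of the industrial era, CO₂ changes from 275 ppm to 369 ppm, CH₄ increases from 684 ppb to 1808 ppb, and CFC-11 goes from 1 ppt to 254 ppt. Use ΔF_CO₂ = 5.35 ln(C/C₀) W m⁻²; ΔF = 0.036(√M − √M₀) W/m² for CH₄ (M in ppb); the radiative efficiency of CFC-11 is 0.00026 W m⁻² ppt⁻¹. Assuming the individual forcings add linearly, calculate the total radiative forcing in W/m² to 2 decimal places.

ΔF = 2.23 W/m²

CO₂: 5.35 × ln(369/275) = 5.35 × ln(1.34182) = 5.35 × 0.29403 = 1.5731 W/m².
CH₄: 0.036 × (√1808 − √684) = 0.036 × (42.5206 − 26.1534) = 0.036 × 16.3672 = 0.5892 W/m².
CFC-11: ΔF = 0.00026 × (254 − 1) = 0.00026 × 253 = 0.0658 W/m².
Total ΔF = 1.5731 + 0.5892 + 0.0658 = 2.2281 W/m².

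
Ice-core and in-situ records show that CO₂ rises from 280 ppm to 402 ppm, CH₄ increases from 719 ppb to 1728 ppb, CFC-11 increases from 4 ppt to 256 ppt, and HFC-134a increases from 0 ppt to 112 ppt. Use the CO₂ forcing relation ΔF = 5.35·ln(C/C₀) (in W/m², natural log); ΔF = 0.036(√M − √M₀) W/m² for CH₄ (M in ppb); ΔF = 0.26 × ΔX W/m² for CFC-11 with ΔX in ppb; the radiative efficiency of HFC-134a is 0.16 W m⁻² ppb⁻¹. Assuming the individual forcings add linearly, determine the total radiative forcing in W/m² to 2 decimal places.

ΔF = 2.55 W/m²

CO₂: 5.35 × ln(402/280) = 5.35 × ln(1.43571) = 5.35 × 0.36166 = 1.9349 W/m².
CH₄: 0.036 × (√1728 − √719) = 0.036 × (41.5692 − 26.8142) = 0.036 × 14.7550 = 0.5312 W/m².
CFC-11: Δ = 256 − 4 = 252 ppt = 0.252 ppb; ΔF = 0.26 × 0.252 = 0.0655 W/m².
HFC-134a: Δ = 112 − 0 = 112 ppt = 0.112 ppb; ΔF = 0.16 × 0.112 = 0.0179 W/m².
Total ΔF = 1.9349 + 0.5312 + 0.0655 + 0.0179 = 2.5495 W/m².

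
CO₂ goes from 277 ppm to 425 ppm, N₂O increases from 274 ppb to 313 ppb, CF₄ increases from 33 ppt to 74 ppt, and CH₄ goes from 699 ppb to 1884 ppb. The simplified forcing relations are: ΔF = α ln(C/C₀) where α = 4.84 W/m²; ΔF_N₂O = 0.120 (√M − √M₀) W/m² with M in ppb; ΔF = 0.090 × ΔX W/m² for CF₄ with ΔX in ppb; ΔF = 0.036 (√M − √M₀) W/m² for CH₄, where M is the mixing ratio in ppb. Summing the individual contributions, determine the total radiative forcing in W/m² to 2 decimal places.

ΔF = 2.82 W/m²

CO₂: 4.84 × ln(425/277) = 4.84 × ln(1.53430) = 4.84 × 0.42807 = 2.0719 W/m².
N₂O: 0.120 × (√313 − √274) = 0.120 × (17.6918 − 16.5529) = 0.120 × 1.1389 = 0.1367 W/m².
CF₄: Δ = 74 − 33 = 41 ppt = 0.041 ppb; ΔF = 0.090 × 0.041 = 0.0037 W/m².
CH₄: 0.036 × (√1884 − √699) = 0.036 × (43.4051 − 26.4386) = 0.036 × 16.9665 = 0.6108 W/m².
Total ΔF = 2.0719 + 0.1367 + 0.0037 + 0.6108 = 2.8231 W/m².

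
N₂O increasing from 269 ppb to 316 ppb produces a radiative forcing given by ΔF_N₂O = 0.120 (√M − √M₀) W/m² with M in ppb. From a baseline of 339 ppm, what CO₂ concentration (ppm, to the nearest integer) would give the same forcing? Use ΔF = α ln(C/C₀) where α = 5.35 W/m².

C ≈ 350 ppm

N₂O forcing: 0.120 × (√316 − √269) = 0.120 × (17.7764 − 16.4012) = 0.120 × 1.3752 = 0.16502 W/m².
Set 5.35 ln(C/339) = 0.16502: ln(C/339) = 0.16502/5.35 = 0.03084, so C = 339 × e^0.03084 = 339 × 1.03132 = 349.62 ppm.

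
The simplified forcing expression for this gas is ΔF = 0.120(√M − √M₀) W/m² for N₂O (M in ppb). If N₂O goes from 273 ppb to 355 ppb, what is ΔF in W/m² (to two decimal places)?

ΔF = 0.28 W/m²

N₂O: 0.120 × (√355 − √273) = 0.120 × (18.8414 − 16.5227) = 0.120 × 2.3187 = 0.2782 W/m².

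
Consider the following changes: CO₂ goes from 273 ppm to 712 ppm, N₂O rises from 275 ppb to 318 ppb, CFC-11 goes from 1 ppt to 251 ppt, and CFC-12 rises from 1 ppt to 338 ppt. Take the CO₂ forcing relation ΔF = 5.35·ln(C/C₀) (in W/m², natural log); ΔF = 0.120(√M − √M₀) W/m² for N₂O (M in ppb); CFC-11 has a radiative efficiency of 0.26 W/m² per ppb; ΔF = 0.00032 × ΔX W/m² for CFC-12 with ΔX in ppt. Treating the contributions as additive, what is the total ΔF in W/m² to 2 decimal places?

CO₂: 5.35 × ln(712/273) = 5.35 × ln(2.60806) = 5.35 × 0.95861 = 5.1286 W/m².
N₂O: 0.120 × (√318 − √275) = 0.120 × (17.8326 − 16.5831) = 0.120 × 1.2495 = 0.1499 W/m².
CFC-11: Δ = 251 − 1 = 250 ppt = 0.250 ppb; ΔF = 0.26 × 0.250 = 0.0650 W/m².
CFC-12: ΔF = 0.00032 × (338 − 1) = 0.00032 × 337 = 0.1078 W/m².
Total ΔF = 5.1286 + 0.1499 + 0.0650 + 0.1078 = 5.4513 W/m².

ΔF = 5.45 W/m²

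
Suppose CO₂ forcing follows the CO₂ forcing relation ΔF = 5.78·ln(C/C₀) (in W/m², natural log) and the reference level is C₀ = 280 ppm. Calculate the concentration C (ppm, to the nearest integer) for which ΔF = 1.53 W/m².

C ≈ 365 ppm

Set 5.78 ln(C/280) = 1.53, so ln(C/280) = 1.53/5.78 = 0.26471.
Then C/280 = e^0.26471 = 1.30305, giving C = 280 × 1.30305 = 364.85 ppm.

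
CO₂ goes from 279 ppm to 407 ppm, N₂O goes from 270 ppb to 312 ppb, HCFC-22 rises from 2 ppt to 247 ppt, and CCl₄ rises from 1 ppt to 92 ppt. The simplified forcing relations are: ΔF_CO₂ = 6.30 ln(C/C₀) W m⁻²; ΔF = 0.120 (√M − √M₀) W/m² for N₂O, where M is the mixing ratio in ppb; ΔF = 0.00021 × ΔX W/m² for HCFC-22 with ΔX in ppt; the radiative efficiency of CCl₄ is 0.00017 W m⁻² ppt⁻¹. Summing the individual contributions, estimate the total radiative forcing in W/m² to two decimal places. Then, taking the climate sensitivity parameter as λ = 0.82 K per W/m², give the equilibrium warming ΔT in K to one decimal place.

ΔF = 2.59 W/m²; ΔT = 2.1 K

CO₂: 6.30 × ln(407/279) = 6.30 × ln(1.45878) = 6.30 × 0.37760 = 2.3789 W/m².
N₂O: 0.120 × (√312 − √270) = 0.120 × (17.6635 − 16.4317) = 0.120 × 1.2318 = 0.1478 W/m².
HCFC-22: ΔF = 0.00021 × (247 − 2) = 0.00021 × 245 = 0.0515 W/m².
CCl₄: ΔF = 0.00017 × (92 − 1) = 0.00017 × 91 = 0.0155 W/m².
Total ΔF = 2.3789 + 0.1478 + 0.0515 + 0.0155 = 2.5937 W/m².
ΔT = λ ΔF = 0.82 × 2.59 = 2.1238 K.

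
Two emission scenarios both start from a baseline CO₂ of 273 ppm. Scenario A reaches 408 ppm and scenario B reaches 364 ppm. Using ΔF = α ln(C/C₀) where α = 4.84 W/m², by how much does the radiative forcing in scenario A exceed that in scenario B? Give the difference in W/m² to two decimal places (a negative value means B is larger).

ΔF_A = 4.84 ln(408/273) = 4.84 × 0.40180 = 1.9447 W/m².
ΔF_B = 4.84 ln(364/273) = 4.84 × 0.28768 = 1.3924 W/m².
Difference: 1.9447 − 1.3924 = 0.5523 W/m².
(Equivalently, ΔF_A − ΔF_B = 4.84 ln(408/364) = 4.84 × 0.11411 = 0.5523 W/m².)

ΔF_A − ΔF_B = 0.55 W/m²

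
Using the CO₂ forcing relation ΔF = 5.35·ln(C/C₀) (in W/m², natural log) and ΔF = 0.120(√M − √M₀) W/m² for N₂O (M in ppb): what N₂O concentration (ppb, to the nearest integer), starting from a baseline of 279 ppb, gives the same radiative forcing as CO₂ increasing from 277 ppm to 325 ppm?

CO₂ forcing: 5.35 × ln(325/277) = 5.35 × 0.159808 = 0.85497 W/m².
Set 0.120(√M − √279) = 0.85497: √M = 0.85497/0.120 + √279 = 7.1248 + 16.7033 = 23.8281.
M = (23.8281)² = 567.78 ppb.

M ≈ 568 ppb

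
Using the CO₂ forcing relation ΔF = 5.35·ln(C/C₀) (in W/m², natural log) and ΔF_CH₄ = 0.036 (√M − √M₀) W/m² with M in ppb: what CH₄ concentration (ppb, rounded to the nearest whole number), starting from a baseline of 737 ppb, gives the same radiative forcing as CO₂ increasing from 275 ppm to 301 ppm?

CO₂ forcing: 5.35 × ln(301/275) = 5.35 × 0.090339 = 0.48331 W/m².
Set 0.036(√M − √737) = 0.48331: √M = 0.48331/0.036 + √737 = 13.4253 + 27.1477 = 40.5730.
M = (40.5730)² = 1646.17 ppb.

M ≈ 1646 ppb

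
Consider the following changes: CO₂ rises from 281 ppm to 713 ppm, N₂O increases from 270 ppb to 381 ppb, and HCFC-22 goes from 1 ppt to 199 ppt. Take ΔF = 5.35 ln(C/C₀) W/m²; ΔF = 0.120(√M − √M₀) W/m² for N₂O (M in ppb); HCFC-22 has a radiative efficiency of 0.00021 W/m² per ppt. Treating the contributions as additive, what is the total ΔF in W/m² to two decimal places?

CO₂: 5.35 × ln(713/281) = 5.35 × ln(2.53737) = 5.35 × 0.93113 = 4.9815 W/m².
N₂O: 0.120 × (√381 − √270) = 0.120 × (19.5192 − 16.4317) = 0.120 × 3.0875 = 0.3705 W/m².
HCFC-22: ΔF = 0.00021 × (199 − 1) = 0.00021 × 198 = 0.0416 W/m².
Total ΔF = 4.9815 + 0.3705 + 0.0416 = 5.3936 W/m².

ΔF = 5.39 W/m²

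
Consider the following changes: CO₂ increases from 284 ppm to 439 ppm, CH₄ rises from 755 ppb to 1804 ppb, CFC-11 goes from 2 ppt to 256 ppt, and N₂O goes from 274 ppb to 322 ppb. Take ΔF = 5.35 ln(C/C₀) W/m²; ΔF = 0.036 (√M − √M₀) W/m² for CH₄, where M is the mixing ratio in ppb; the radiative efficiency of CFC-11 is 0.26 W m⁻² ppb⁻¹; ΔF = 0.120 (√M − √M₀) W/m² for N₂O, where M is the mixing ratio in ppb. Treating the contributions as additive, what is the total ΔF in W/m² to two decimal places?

CO₂: 5.35 × ln(439/284) = 5.35 × ln(1.54577) = 5.35 × 0.43552 = 2.3300 W/m².
CH₄: 0.036 × (√1804 − √755) = 0.036 × (42.4735 − 27.4773) = 0.036 × 14.9962 = 0.5399 W/m².
CFC-11: Δ = 256 − 2 = 254 ppt = 0.254 ppb; ΔF = 0.26 × 0.254 = 0.0660 W/m².
N₂O: 0.120 × (√322 − √274) = 0.120 × (17.9444 − 16.5529) = 0.120 × 1.3915 = 0.1670 W/m².
Total ΔF = 2.3300 + 0.5399 + 0.0660 + 0.1670 = 3.1029 W/m².

ΔF = 3.10 W/m²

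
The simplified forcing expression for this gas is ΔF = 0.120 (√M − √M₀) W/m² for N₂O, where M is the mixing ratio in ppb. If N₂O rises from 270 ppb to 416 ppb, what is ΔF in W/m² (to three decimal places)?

N₂O: 0.120 × (√416 − √270) = 0.120 × (20.3961 − 16.4317) = 0.120 × 3.9644 = 0.4757 W/m².

ΔF = 0.476 W/m²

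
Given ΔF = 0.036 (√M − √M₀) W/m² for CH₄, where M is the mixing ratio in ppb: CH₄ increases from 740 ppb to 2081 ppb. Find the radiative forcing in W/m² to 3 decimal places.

CH₄: 0.036 × (√2081 − √740) = 0.036 × (45.6180 − 27.2029) = 0.036 × 18.4151 = 0.6629 W/m².

ΔF = 0.663 W/m²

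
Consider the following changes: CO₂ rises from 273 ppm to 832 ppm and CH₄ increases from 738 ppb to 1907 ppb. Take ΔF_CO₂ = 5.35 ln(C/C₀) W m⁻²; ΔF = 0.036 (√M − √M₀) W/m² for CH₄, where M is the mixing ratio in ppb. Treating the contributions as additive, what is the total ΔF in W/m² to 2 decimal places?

ΔF = 6.56 W/m²

CO₂: 5.35 × ln(832/273) = 5.35 × ln(3.04762) = 5.35 × 1.11436 = 5.9618 W/m².
CH₄: 0.036 × (√1907 − √738) = 0.036 × (43.6692 − 27.1662) = 0.036 × 16.5030 = 0.5941 W/m².
Total ΔF = 5.9618 + 0.5941 = 6.5559 W/m².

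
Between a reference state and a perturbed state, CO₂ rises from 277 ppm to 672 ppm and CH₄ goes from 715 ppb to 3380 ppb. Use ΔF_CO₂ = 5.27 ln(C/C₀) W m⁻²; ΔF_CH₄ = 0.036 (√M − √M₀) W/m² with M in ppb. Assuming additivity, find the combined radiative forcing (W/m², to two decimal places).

CO₂: 5.27 × ln(672/277) = 5.27 × ln(2.42599) = 5.27 × 0.88624 = 4.6705 W/m².
CH₄: 0.036 × (√3380 − √715) = 0.036 × (58.1378 − 26.7395) = 0.036 × 31.3983 = 1.1303 W/m².
Total ΔF = 4.6705 + 1.1303 = 5.8008 W/m².

ΔF = 5.80 W/m²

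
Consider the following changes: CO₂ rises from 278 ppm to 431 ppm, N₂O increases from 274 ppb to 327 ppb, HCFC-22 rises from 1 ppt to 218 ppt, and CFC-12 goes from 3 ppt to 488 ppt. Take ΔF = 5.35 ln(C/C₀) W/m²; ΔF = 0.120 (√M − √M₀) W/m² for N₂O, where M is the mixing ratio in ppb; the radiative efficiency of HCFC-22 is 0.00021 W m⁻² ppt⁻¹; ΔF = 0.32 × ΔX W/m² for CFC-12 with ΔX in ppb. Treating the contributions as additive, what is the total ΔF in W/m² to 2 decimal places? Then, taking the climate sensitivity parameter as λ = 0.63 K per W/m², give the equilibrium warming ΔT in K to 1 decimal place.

ΔF = 2.73 W/m²; ΔT = 1.7 K

CO₂: 5.35 × ln(431/278) = 5.35 × ln(1.55036) = 5.35 × 0.43849 = 2.3459 W/m².
N₂O: 0.120 × (√327 − √274) = 0.120 × (18.0831 − 16.5529) = 0.120 × 1.5302 = 0.1836 W/m².
HCFC-22: ΔF = 0.00021 × (218 − 1) = 0.00021 × 217 = 0.0456 W/m².
CFC-12: Δ = 488 − 3 = 485 ppt = 0.485 ppb; ΔF = 0.32 × 0.485 = 0.1552 W/m².
Total ΔF = 2.3459 + 0.1836 + 0.0456 + 0.1552 = 2.7303 W/m².
ΔT = λ ΔF = 0.63 × 2.73 = 1.7199 K.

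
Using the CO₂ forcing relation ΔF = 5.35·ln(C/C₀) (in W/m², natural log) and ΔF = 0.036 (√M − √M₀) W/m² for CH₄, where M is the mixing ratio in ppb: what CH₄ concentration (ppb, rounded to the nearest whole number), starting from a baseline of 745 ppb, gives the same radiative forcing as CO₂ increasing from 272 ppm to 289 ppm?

M ≈ 1318 ppb

CO₂ forcing: 5.35 × ln(289/272) = 5.35 × 0.060625 = 0.32434 W/m².
Set 0.036(√M − √745) = 0.32434: √M = 0.32434/0.036 + √745 = 9.0094 + 27.2947 = 36.3041.
M = (36.3041)² = 1317.99 ppb.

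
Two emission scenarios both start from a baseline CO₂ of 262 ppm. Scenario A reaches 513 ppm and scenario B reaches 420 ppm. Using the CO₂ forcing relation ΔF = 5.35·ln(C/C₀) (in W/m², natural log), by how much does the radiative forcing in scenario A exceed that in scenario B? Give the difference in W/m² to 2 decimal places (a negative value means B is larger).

ΔF_A = 5.35 ln(513/262) = 5.35 × 0.67193 = 3.5948 W/m².
ΔF_B = 5.35 ln(420/262) = 5.35 × 0.47191 = 2.5247 W/m².
Difference: 3.5948 − 2.5247 = 1.0701 W/m².

ΔF_A − ΔF_B = 1.07 W/m²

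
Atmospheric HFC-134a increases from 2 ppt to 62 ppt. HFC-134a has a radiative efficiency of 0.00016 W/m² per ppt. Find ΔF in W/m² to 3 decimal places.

HFC-134a: ΔF = 0.00016 × (62 − 2) = 0.00016 × 60 = 0.0096 W/m².

ΔF = 0.010 W/m²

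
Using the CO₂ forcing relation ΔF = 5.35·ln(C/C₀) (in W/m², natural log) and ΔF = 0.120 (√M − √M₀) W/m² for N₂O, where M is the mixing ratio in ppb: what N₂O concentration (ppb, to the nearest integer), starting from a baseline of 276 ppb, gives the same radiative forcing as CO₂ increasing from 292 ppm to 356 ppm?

M ≈ 648 ppb

CO₂ forcing: 5.35 × ln(356/292) = 5.35 × 0.198177 = 1.06025 W/m².
Set 0.120(√M − √276) = 1.06025: √M = 1.06025/0.120 + √276 = 8.8354 + 16.6132 = 25.4486.
M = (25.4486)² = 647.63 ppb.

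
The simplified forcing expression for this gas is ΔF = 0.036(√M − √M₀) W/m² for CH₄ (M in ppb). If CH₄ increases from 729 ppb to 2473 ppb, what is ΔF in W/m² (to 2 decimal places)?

ΔF = 0.82 W/m²

CH₄: 0.036 × (√2473 − √729) = 0.036 × (49.7293 − 27.0000) = 0.036 × 22.7293 = 0.8183 W/m².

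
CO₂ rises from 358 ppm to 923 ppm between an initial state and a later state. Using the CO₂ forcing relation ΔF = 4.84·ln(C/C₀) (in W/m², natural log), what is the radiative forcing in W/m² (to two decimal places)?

ΔF = 4.58 W/m²

CO₂: 4.84 × ln(923/358) = 4.84 × ln(2.57821) = 4.84 × 0.94710 = 4.5840 W/m².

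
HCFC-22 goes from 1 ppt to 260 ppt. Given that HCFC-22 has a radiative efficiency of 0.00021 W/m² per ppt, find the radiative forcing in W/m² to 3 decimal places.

HCFC-22: ΔF = 0.00021 × (260 − 1) = 0.00021 × 259 = 0.0544 W/m².

ΔF = 0.054 W/m²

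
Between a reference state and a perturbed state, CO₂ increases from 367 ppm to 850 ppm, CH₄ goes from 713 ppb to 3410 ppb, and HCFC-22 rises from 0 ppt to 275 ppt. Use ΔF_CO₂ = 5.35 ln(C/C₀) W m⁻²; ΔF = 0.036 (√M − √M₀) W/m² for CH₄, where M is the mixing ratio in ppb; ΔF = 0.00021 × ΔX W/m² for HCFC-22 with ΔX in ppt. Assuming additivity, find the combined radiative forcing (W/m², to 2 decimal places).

ΔF = 5.69 W/m²

CO₂: 5.35 × ln(850/367) = 5.35 × ln(2.31608) = 5.35 × 0.83988 = 4.4934 W/m².
CH₄: 0.036 × (√3410 − √713) = 0.036 × (58.3952 − 26.7021) = 0.036 × 31.6931 = 1.1410 W/m².
HCFC-22: ΔF = 0.00021 × (275 − 0) = 0.00021 × 275 = 0.0578 W/m².
Total ΔF = 4.4934 + 1.1410 + 0.0578 = 5.6922 W/m².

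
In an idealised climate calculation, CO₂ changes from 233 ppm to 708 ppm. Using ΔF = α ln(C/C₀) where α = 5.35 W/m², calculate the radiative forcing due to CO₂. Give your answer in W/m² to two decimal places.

CO₂ absorption bands are partially saturated, so forcing scales with the logarithm of the concentration ratio.
CO₂: 5.35 × ln(708/233) = 5.35 × ln(3.03863) = 5.35 × 1.11141 = 5.9460 W/m².

ΔF = 5.95 W/m²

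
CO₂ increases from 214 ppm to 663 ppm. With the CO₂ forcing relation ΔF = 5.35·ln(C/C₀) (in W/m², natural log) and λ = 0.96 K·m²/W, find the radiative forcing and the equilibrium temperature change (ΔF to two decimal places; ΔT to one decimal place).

ΔF = 6.05 W/m²; ΔT = 5.8 K

CO₂: 5.35 × ln(663/214) = 5.35 × ln(3.09813) = 5.35 × 1.13080 = 6.0498 W/m².
ΔT = λ ΔF = 0.96 × 6.05 = 5.8080 K.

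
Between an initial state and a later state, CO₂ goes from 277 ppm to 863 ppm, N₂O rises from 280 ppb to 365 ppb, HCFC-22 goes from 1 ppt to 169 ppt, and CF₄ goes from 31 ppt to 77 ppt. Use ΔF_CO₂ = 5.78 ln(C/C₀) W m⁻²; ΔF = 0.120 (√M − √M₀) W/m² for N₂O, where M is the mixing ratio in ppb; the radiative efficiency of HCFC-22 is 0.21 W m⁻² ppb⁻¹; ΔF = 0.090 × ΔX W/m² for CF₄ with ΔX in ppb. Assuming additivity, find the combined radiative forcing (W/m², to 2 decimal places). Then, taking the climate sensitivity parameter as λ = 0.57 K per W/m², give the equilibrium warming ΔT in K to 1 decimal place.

CO₂: 5.78 × ln(863/277) = 5.78 × ln(3.11552) = 5.78 × 1.13640 = 6.5684 W/m².
N₂O: 0.120 × (√365 − √280) = 0.120 × (19.1050 − 16.7332) = 0.120 × 2.3718 = 0.2846 W/m².
HCFC-22: Δ = 169 − 1 = 168 ppt = 0.168 ppb; ΔF = 0.21 × 0.168 = 0.0353 W/m².
CF₄: Δ = 77 − 31 = 46 ppt = 0.046 ppb; ΔF = 0.090 × 0.046 = 0.0041 W/m².
Total ΔF = 6.5684 + 0.2846 + 0.0353 + 0.0041 = 6.8924 W/m².
ΔT = λ ΔF = 0.57 × 6.89 = 3.9273 K.

ΔF = 6.89 W/m²; ΔT = 3.9 K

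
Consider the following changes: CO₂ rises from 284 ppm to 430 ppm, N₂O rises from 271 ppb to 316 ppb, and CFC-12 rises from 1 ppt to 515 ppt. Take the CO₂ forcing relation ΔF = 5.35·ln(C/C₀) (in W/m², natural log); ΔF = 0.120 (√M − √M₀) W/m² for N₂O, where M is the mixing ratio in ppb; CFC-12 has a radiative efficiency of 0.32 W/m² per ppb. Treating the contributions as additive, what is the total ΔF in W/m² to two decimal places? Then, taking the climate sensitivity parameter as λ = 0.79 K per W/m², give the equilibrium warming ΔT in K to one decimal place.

CO₂: 5.35 × ln(430/284) = 5.35 × ln(1.51408) = 5.35 × 0.41481 = 2.2192 W/m².
N₂O: 0.120 × (√316 − √271) = 0.120 × (17.7764 − 16.4621) = 0.120 × 1.3143 = 0.1577 W/m².
CFC-12: Δ = 515 − 1 = 514 ppt = 0.514 ppb; ΔF = 0.32 × 0.514 = 0.1645 W/m².
Total ΔF = 2.2192 + 0.1577 + 0.1645 = 2.5414 W/m².
ΔT = λ ΔF = 0.79 × 2.54 = 2.0066 K.

ΔF = 2.54 W/m²; ΔT = 2.0 K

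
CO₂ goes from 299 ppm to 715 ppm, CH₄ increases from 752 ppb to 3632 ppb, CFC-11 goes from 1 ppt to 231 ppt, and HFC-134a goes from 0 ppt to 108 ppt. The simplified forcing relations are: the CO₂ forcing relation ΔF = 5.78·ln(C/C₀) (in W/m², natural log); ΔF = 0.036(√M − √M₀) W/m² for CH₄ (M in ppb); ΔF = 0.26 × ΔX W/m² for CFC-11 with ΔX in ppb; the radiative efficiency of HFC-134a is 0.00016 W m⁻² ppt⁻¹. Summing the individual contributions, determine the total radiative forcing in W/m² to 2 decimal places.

CO₂: 5.78 × ln(715/299) = 5.78 × ln(2.39130) = 5.78 × 0.87184 = 5.0392 W/m².
CH₄: 0.036 × (√3632 − √752) = 0.036 × (60.2661 − 27.4226) = 0.036 × 32.8435 = 1.1824 W/m².
CFC-11: Δ = 231 − 1 = 230 ppt = 0.230 ppb; ΔF = 0.26 × 0.230 = 0.0598 W/m².
HFC-134a: ΔF = 0.00016 × (108 − 0) = 0.00016 × 108 = 0.0173 W/m².
Total ΔF = 5.0392 + 1.1824 + 0.0598 + 0.0173 = 6.2987 W/m².

ΔF = 6.30 W/m²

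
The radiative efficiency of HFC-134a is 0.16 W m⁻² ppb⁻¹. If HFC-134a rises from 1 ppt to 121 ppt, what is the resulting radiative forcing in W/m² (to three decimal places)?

HFC-134a: Δ = 121 − 1 = 120 ppt = 0.120 ppb; ΔF = 0.16 × 0.120 = 0.0192 W/m².

ΔF = 0.019 W/m²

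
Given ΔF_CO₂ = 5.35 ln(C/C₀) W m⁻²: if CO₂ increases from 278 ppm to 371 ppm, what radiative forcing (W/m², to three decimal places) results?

CO₂: 5.35 × ln(371/278) = 5.35 × ln(1.33453) = 5.35 × 0.28858 = 1.5439 W/m².

ΔF = 1.544 W/m²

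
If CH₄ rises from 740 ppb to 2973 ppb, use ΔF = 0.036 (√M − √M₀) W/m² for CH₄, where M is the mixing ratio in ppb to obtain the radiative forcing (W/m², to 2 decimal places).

ΔF = 0.98 W/m²

CH₄: 0.036 × (√2973 − √740) = 0.036 × (54.5252 − 27.2029) = 0.036 × 27.3223 = 0.9836 W/m².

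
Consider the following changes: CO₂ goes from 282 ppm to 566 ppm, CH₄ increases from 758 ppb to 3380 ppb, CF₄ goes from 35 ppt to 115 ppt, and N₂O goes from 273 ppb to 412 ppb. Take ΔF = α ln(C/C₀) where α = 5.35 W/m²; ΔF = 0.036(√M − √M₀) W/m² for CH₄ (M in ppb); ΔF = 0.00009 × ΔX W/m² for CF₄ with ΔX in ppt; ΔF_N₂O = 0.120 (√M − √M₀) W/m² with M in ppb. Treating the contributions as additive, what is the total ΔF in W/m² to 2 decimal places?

CO₂: 5.35 × ln(566/282) = 5.35 × ln(2.00709) = 5.35 × 0.69669 = 3.7273 W/m².
CH₄: 0.036 × (√3380 − √758) = 0.036 × (58.1378 − 27.5318) = 0.036 × 30.6060 = 1.1018 W/m².
CF₄: ΔF = 0.00009 × (115 − 35) = 0.00009 × 80 = 0.0072 W/m².
N₂O: 0.120 × (√412 − √273) = 0.120 × (20.2978 − 16.5227) = 0.120 × 3.7751 = 0.4530 W/m².
Total ΔF = 3.7273 + 1.1018 + 0.0072 + 0.4530 = 5.2893 W/m².

ΔF = 5.29 W/m²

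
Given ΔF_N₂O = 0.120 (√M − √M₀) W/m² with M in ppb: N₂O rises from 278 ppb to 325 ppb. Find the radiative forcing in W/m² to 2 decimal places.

ΔF = 0.16 W/m²

N₂O: 0.120 × (√325 − √278) = 0.120 × (18.0278 − 16.6733) = 0.120 × 1.3545 = 0.1625 W/m².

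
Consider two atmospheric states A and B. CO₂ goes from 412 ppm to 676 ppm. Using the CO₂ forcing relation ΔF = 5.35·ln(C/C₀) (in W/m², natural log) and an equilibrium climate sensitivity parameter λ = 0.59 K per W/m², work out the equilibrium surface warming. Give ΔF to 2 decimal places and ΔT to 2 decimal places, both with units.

CO₂: 5.35 × ln(676/412) = 5.35 × ln(1.64078) = 5.35 × 0.49517 = 2.6492 W/m².
ΔT = λ ΔF = 0.59 × 2.65 = 1.5635 K.

ΔF = 2.65 W/m²; ΔT = 1.56 K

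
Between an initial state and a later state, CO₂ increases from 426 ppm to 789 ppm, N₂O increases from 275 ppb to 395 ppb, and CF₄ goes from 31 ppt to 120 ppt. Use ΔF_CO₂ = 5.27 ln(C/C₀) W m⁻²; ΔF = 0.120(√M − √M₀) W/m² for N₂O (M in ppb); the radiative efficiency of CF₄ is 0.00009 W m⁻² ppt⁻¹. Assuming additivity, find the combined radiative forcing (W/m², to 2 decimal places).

CO₂: 5.27 × ln(789/426) = 5.27 × ln(1.85211) = 5.27 × 0.61633 = 3.2481 W/m².
N₂O: 0.120 × (√395 − √275) = 0.120 × (19.8746 − 16.5831) = 0.120 × 3.2915 = 0.3950 W/m².
CF₄: ΔF = 0.00009 × (120 − 31) = 0.00009 × 89 = 0.0080 W/m².
Total ΔF = 3.2481 + 0.3950 + 0.0080 = 3.6511 W/m².

ΔF = 3.65 W/m²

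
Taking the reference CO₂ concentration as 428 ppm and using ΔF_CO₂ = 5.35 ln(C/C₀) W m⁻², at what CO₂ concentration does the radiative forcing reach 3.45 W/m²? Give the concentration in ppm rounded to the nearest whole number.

C ≈ 816 ppm

Set 5.35 ln(C/428) = 3.45, so ln(C/428) = 3.45/5.35 = 0.64486.
Then C/428 = e^0.64486 = 1.90572, giving C = 428 × 1.90572 = 815.65 ppm.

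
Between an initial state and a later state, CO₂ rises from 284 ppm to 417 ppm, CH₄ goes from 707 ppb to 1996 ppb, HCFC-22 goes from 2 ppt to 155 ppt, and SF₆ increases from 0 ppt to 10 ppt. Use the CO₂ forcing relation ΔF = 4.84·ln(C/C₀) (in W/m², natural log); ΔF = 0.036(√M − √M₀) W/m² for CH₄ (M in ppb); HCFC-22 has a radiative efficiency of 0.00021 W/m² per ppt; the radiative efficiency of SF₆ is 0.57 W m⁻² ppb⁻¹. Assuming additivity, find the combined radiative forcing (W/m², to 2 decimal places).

ΔF = 2.55 W/m²

CO₂: 4.84 × ln(417/284) = 4.84 × ln(1.46831) = 4.84 × 0.38411 = 1.8591 W/m².
CH₄: 0.036 × (√1996 − √707) = 0.036 × (44.6766 − 26.5895) = 0.036 × 18.0871 = 0.6511 W/m².
HCFC-22: ΔF = 0.00021 × (155 − 2) = 0.00021 × 153 = 0.0321 W/m².
SF₆: Δ = 10 − 0 = 10 ppt = 0.010 ppb; ΔF = 0.57 × 0.010 = 0.0057 W/m².
Total ΔF = 1.8591 + 0.6511 + 0.0321 + 0.0057 = 2.5480 W/m².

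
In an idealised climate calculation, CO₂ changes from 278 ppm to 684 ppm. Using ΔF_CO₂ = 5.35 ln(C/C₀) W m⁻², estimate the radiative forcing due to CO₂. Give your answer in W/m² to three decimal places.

CO₂: 5.35 × ln(684/278) = 5.35 × ln(2.46043) = 5.35 × 0.90034 = 4.8168 W/m².

ΔF = 4.817 W/m²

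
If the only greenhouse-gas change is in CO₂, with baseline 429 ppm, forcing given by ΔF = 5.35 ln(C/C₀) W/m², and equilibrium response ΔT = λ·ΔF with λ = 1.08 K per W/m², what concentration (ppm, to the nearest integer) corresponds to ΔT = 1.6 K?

C ≈ 566 ppm

Required forcing: ΔF = ΔT/λ = 1.6/1.08 = 1.4815 W/m².
Then ln(C/429) = ΔF/5.35 = 1.4815/5.35 = 0.27692.
So C = 429 × e^0.27692 = 429 × 1.31906 = 565.88 ppm.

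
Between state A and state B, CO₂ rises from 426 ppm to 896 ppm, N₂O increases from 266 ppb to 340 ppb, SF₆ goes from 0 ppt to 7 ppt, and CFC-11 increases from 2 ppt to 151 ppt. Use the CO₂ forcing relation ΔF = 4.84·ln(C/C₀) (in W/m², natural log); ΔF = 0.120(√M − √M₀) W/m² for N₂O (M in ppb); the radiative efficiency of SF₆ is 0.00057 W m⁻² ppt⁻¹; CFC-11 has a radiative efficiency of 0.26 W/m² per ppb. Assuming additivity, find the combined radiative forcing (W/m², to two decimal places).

ΔF = 3.90 W/m²

CO₂: 4.84 × ln(896/426) = 4.84 × ln(2.10329) = 4.84 × 0.74350 = 3.5985 W/m².
N₂O: 0.120 × (√340 − √266) = 0.120 × (18.4391 − 16.3095) = 0.120 × 2.1296 = 0.2556 W/m².
SF₆: ΔF = 0.00057 × (7 − 0) = 0.00057 × 7 = 0.0040 W/m².
CFC-11: Δ = 151 − 2 = 149 ppt = 0.149 ppb; ΔF = 0.26 × 0.149 = 0.0387 W/m².
Total ΔF = 3.5985 + 0.2556 + 0.0040 + 0.0387 = 3.8968 W/m².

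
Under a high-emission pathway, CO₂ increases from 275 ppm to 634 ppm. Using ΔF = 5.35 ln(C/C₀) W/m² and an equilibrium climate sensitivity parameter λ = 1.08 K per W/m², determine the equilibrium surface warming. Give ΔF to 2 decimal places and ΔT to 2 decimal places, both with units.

CO₂: 5.35 × ln(634/275) = 5.35 × ln(2.30545) = 5.35 × 0.83528 = 4.4687 W/m².
ΔT = λ ΔF = 1.08 × 4.47 = 4.8276 K.

ΔF = 4.47 W/m²; ΔT = 4.83 K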